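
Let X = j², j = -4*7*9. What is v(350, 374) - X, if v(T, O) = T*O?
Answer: 67396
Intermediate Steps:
v(T, O) = O*T
j = -252 (j = -28*9 = -252)
X = 63504 (X = (-252)² = 63504)
v(350, 374) - X = 374*350 - 1*63504 = 130900 - 63504 = 67396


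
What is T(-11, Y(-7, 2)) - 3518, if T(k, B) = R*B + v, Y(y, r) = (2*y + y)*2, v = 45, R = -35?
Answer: -2003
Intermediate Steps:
Y(y, r) = 6*y (Y(y, r) = (3*y)*2 = 6*y)
T(k, B) = 45 - 35*B (T(k, B) = -35*B + 45 = 45 - 35*B)
T(-11, Y(-7, 2)) - 3518 = (45 - 210*(-7)) - 3518 = (45 - 35*(-42)) - 3518 = (45 + 1470) - 3518 = 1515 - 3518 = -2003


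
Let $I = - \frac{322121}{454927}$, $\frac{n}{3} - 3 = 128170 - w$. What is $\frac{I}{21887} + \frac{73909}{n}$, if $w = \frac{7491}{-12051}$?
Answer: $\frac{985218938068388601}{5126588257014792062} \approx 0.19218$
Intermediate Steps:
$w = - \frac{2497}{4017}$ ($w = 7491 \left(- \frac{1}{12051}\right) = - \frac{2497}{4017} \approx -0.62161$)
$n = \frac{514873438}{1339}$ ($n = 9 + 3 \left(128170 - - \frac{2497}{4017}\right) = 9 + 3 \left(128170 + \frac{2497}{4017}\right) = 9 + 3 \cdot \frac{514861387}{4017} = 9 + \frac{514861387}{1339} = \frac{514873438}{1339} \approx 3.8452 \cdot 10^{5}$)
$I = - \frac{322121}{454927}$ ($I = \left(-322121\right) \frac{1}{454927} = - \frac{322121}{454927} \approx -0.70807$)
$\frac{I}{21887} + \frac{73909}{n} = - \frac{322121}{454927 \cdot 21887} + \frac{73909}{\frac{514873438}{1339}} = \left(- \frac{322121}{454927}\right) \frac{1}{21887} + 73909 \cdot \frac{1339}{514873438} = - \frac{322121}{9956987249} + \frac{98964151}{514873438} = \frac{985218938068388601}{5126588257014792062}$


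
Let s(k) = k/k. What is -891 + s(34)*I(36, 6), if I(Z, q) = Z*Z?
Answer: 405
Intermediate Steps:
I(Z, q) = Z²
s(k) = 1
-891 + s(34)*I(36, 6) = -891 + 1*36² = -891 + 1*1296 = -891 + 1296 = 405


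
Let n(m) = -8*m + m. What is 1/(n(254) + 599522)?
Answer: 1/597744 ≈ 1.6730e-6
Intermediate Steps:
n(m) = -7*m
1/(n(254) + 599522) = 1/(-7*254 + 599522) = 1/(-1778 + 599522) = 1/597744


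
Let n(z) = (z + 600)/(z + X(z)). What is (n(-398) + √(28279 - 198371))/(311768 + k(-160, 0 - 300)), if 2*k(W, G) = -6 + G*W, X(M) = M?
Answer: -101/133634470 + 2*I*√42523/335765 ≈ -7.5579e-7 + 0.0012283*I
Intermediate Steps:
k(W, G) = -3 + G*W/2 (k(W, G) = (-6 + G*W)/2 = -3 + G*W/2)
n(z) = (600 + z)/(2*z) (n(z) = (z + 600)/(z + z) = (600 + z)/((2*z)) = (600 + z)*(1/(2*z)) = (600 + z)/(2*z))
(n(-398) + √(28279 - 198371))/(311768 + k(-160, 0 - 300)) = ((½)*(600 - 398)/(-398) + √(28279 - 198371))/(311768 + (-3 + (½)*(0 - 300)*(-160))) = ((½)*(-1/398)*202 + √(-170092))/(311768 + (-3 + (½)*(-300)*(-160))) = (-101/398 + 2*I*√42523)/(311768 + (-3 + 24000)) = (-101/398 + 2*I*√42523)/(311768 + 23997) = (-101/398 + 2*I*√42523)/335765 = (-101/398 + 2*I*√42523)*(1/335765) = -101/133634470 + 2*I*√42523/335765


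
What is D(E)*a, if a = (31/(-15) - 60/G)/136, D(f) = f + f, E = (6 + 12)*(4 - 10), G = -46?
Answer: 2367/1955 ≈ 1.2107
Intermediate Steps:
E = -108 (E = 18*(-6) = -108)
D(f) = 2*f
a = -263/46920 (a = (31/(-15) - 60/(-46))/136 = (31*(-1/15) - 60*(-1/46))*(1/136) = (-31/15 + 30/23)*(1/136) = -263/345*1/136 = -263/46920 ≈ -0.0056053)
D(E)*a = (2*(-108))*(-263/46920) = -216*(-263/46920) = 2367/1955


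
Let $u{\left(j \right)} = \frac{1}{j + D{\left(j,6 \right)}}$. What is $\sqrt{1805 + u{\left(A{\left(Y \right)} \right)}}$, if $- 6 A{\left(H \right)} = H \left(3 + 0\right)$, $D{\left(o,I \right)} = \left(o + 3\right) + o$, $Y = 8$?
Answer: $\frac{2 \sqrt{4061}}{3} \approx 42.484$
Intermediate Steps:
$D{\left(o,I \right)} = 3 + 2 o$ ($D{\left(o,I \right)} = \left(3 + o\right) + o = 3 + 2 o$)
$A{\left(H \right)} = - \frac{H}{2}$ ($A{\left(H \right)} = - \frac{H \left(3 + 0\right)}{6} = - \frac{H 3}{6} = - \frac{3 H}{6} = - \frac{H}{2}$)
$u{\left(j \right)} = \frac{1}{3 + 3 j}$ ($u{\left(j \right)} = \frac{1}{j + \left(3 + 2 j\right)} = \frac{1}{3 + 3 j}$)
$\sqrt{1805 + u{\left(A{\left(Y \right)} \right)}} = \sqrt{1805 + \frac{1}{3 \left(1 - 4\right)}} = \sqrt{1805 + \frac{1}{3 \left(-3\right)}} = \sqrt{1805 + \frac{1}{3} \left(- \frac{1}{3}\right)} = \sqrt{1805 - \frac{1}{9}} = \sqrt{\frac{16244}{9}} = \frac{2 \sqrt{4061}}{3}$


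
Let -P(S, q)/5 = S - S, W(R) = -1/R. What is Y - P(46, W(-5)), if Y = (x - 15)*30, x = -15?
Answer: -900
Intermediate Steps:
Y = -900 (Y = (-15 - 15)*30 = -30*30 = -900)
P(S, q) = 0 (P(S, q) = -5*(S - S) = -5*0 = 0)
Y - P(46, W(-5)) = -900 - 1*0 = -900 + 0 = -900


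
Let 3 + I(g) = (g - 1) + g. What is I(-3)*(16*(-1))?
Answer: 160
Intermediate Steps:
I(g) = -4 + 2*g (I(g) = -3 + ((g - 1) + g) = -3 + ((-1 + g) + g) = -3 + (-1 + 2*g) = -4 + 2*g)
I(-3)*(16*(-1)) = (-4 + 2*(-3))*(16*(-1)) = (-4 - 6)*(-16) = -10*(-16) = 160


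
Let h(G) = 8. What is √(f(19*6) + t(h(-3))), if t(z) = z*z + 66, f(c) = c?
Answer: 2*√61 ≈ 15.620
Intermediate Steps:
t(z) = 66 + z² (t(z) = z² + 66 = 66 + z²)
√(f(19*6) + t(h(-3))) = √(19*6 + (66 + 8²)) = √(114 + (66 + 64)) = √(114 + 130) = √244 = 2*√61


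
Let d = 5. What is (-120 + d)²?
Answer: 13225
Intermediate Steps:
(-120 + d)² = (-120 + 5)² = (-115)² = 13225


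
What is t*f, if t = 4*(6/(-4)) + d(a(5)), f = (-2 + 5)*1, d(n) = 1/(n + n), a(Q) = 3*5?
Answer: -179/10 ≈ -17.900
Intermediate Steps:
a(Q) = 15
d(n) = 1/(2*n)
f = 3 (f = 3*1 = 3)
t = -179/30 (t = 4*(6/(-4)) + (½)/15 = 4*(6*(-¼)) + (½)*(1/15) = 4*(-3/2) + 1/30 = -6 + 1/30 = -179/30 ≈ -5.9667)
t*f = -179/30*3 = -179/10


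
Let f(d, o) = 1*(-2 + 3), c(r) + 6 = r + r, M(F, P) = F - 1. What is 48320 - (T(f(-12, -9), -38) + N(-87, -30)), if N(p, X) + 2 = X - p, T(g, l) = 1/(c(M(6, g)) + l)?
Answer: 1641011/34 ≈ 48265.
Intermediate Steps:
M(F, P) = -1 + F
c(r) = -6 + 2*r (c(r) = -6 + (r + r) = -6 + 2*r)
f(d, o) = 1 (f(d, o) = 1*1 = 1)
T(g, l) = 1/(4 + l) (T(g, l) = 1/((-6 + 2*(-1 + 6)) + l) = 1/((-6 + 2*5) + l) = 1/((-6 + 10) + l) = 1/(4 + l))
N(p, X) = -2 + X - p (N(p, X) = -2 + (X - p) = -2 + X - p)
48320 - (T(f(-12, -9), -38) + N(-87, -30)) = 48320 - (1/(4 - 38) + (-2 - 30 - 1*(-87))) = 48320 - (1/(-34) + (-2 - 30 + 87)) = 48320 - (-1/34 + 55) = 48320 - 1*1869/34 = 48320 - 1869/34 = 1641011/34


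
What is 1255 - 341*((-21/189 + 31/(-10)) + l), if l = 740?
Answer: -22499101/90 ≈ -2.4999e+5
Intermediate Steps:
1255 - 341*((-21/189 + 31/(-10)) + l) = 1255 - 341*((-21/189 + 31/(-10)) + 740) = 1255 - 341*((-21*1/189 + 31*(-⅒)) + 740) = 1255 - 341*((-⅑ - 31/10) + 740) = 1255 - 341*(-289/90 + 740) = 1255 - 341*66311/90 = 1255 - 22612051/90 = -22499101/90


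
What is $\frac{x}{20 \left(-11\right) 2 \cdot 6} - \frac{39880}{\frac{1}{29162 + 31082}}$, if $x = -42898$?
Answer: $- \frac{3171340528951}{1320} \approx -2.4025 \cdot 10^{9}$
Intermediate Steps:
$\frac{x}{20 \left(-11\right) 2 \cdot 6} - \frac{39880}{\frac{1}{29162 + 31082}} = - \frac{42898}{20 \left(-11\right) 2 \cdot 6} - \frac{39880}{\frac{1}{29162 + 31082}} = - \frac{42898}{\left(-220\right) 12} - \frac{39880}{\frac{1}{60244}} = - \frac{42898}{-2640} - 39880 \frac{1}{\frac{1}{60244}} = \left(-42898\right) \left(- \frac{1}{2640}\right) - 2402530720 = \frac{21449}{1320} - 2402530720 = - \frac{3171340528951}{1320}$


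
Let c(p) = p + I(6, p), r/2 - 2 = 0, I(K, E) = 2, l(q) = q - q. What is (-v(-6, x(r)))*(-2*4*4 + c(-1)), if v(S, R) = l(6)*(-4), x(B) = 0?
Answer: 0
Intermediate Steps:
l(q) = 0
r = 4 (r = 4 + 2*0 = 4 + 0 = 4)
v(S, R) = 0 (v(S, R) = 0*(-4) = 0)
c(p) = 2 + p (c(p) = p + 2 = 2 + p)
(-v(-6, x(r)))*(-2*4*4 + c(-1)) = (-1*0)*(-2*4*4 + (2 - 1)) = 0*(-8*4 + 1) = 0*(-32 + 1) = 0*(-31) = 0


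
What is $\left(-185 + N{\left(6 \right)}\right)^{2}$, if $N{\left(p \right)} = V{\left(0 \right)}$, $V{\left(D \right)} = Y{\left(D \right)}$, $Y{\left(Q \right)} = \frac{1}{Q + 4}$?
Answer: $\frac{546121}{16} \approx 34133.0$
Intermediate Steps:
$Y{\left(Q \right)} = \frac{1}{4 + Q}$
$V{\left(D \right)} = \frac{1}{4 + D}$
$N{\left(p \right)} = \frac{1}{4}$ ($N{\left(p \right)} = \frac{1}{4 + 0} = \frac{1}{4}$)
$\left(-185 + N{\left(6 \right)}\right)^{2} = \left(-185 + \frac{1}{4}\right)^{2} = \left(- \frac{739}{4}\right)^{2} = \frac{546121}{16}$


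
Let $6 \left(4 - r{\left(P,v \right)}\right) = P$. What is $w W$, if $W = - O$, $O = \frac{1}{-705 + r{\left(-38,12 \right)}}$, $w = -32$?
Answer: $- \frac{24}{521} \approx -0.046065$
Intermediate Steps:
$r{\left(P,v \right)} = 4 - \frac{P}{6}$
$O = - \frac{3}{2084}$ ($O = \frac{1}{-705 + \left(4 - - \frac{19}{3}\right)} = \frac{1}{-705 + \left(4 + \frac{19}{3}\right)} = \frac{1}{-705 + \frac{31}{3}} = \frac{1}{- \frac{2084}{3}} = - \frac{3}{2084} \approx -0.0014395$)
$W = \frac{3}{2084}$ ($W = \left(-1\right) \left(- \frac{3}{2084}\right) = \frac{3}{2084} \approx 0.0014395$)
$w W = \left(-32\right) \frac{3}{2084} = - \frac{24}{521}$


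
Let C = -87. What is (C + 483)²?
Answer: 156816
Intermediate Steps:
(C + 483)² = (-87 + 483)² = 396² = 156816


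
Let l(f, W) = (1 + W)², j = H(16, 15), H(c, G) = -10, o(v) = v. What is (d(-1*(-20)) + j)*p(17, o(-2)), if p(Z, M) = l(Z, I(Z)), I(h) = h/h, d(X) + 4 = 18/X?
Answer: -262/5 ≈ -52.400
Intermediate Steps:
d(X) = -4 + 18/X
I(h) = 1
j = -10
p(Z, M) = 4 (p(Z, M) = (1 + 1)² = 2² = 4)
(d(-1*(-20)) + j)*p(17, o(-2)) = ((-4 + 18/((-1*(-20)))) - 10)*4 = ((-4 + 18/20) - 10)*4 = ((-4 + 18*(1/20)) - 10)*4 = ((-4 + 9/10) - 10)*4 = (-31/10 - 10)*4 = -131/10*4 = -262/5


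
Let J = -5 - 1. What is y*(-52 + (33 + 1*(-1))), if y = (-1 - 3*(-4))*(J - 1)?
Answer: 1540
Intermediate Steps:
J = -6
y = -77 (y = (-1 - 3*(-4))*(-6 - 1) = (-1 + 12)*(-7) = 11*(-7) = -77)
y*(-52 + (33 + 1*(-1))) = -77*(-52 + (33 + 1*(-1))) = -77*(-52 + (33 - 1)) = -77*(-52 + 32) = -77*(-20) = 1540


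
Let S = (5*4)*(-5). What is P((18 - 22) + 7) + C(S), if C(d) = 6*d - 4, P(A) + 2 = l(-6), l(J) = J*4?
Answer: -630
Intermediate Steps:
l(J) = 4*J
S = -100 (S = 20*(-5) = -100)
P(A) = -26 (P(A) = -2 + 4*(-6) = -2 - 24 = -26)
C(d) = -4 + 6*d
P((18 - 22) + 7) + C(S) = -26 + (-4 + 6*(-100)) = -26 + (-4 - 600) = -26 - 604 = -630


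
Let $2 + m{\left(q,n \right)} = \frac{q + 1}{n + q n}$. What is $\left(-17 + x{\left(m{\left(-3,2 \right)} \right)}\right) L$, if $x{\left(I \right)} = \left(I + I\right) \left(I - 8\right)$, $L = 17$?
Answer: $\frac{391}{2} \approx 195.5$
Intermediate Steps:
$m{\left(q,n \right)} = -2 + \frac{1 + q}{n + n q}$ ($m{\left(q,n \right)} = -2 + \frac{q + 1}{n + q n} = -2 + \frac{1 + q}{n + n q}$)
$x{\left(I \right)} = 2 I \left(-8 + I\right)$
$\left(-17 + x{\left(m{\left(-3,2 \right)} \right)}\right) L = \left(-17 + 2 \left(-2 + \frac{1}{2}\right) \left(-8 - \left(2 - \frac{1}{2}\right)\right)\right) 17 = \left(-17 + 2 \left(-2 + \frac{1}{2}\right) \left(-8 + \left(-2 + \frac{1}{2}\right)\right)\right) 17 = \left(-17 + 2 \left(- \frac{3}{2}\right) \left(-8 - \frac{3}{2}\right)\right) 17 = \left(-17 + 2 \left(- \frac{3}{2}\right) \left(- \frac{19}{2}\right)\right) 17 = \left(-17 + \frac{57}{2}\right) 17 = \frac{23}{2} \cdot 17 = \frac{391}{2}$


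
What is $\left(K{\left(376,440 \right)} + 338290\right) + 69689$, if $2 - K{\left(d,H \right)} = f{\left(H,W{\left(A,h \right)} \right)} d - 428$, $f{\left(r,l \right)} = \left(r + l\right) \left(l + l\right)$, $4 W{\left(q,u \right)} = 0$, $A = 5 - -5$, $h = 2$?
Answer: $408409$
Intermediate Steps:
$A = 10$ ($A = 5 + 5 = 10$)
$W{\left(q,u \right)} = 0$ ($W{\left(q,u \right)} = \frac{1}{4} \cdot 0 = 0$)
$f{\left(r,l \right)} = 2 l \left(l + r\right)$ ($f{\left(r,l \right)} = \left(l + r\right) 2 l = 2 l \left(l + r\right)$)
$K{\left(d,H \right)} = 430$ ($K{\left(d,H \right)} = 2 - \left(2 \cdot 0 \left(0 + H\right) d - 428\right) = 2 - \left(2 \cdot 0 H d - 428\right) = 2 - \left(0 d - 428\right) = 2 - \left(0 - 428\right) = 2 - -428 = 2 + 428 = 430$)
$\left(K{\left(376,440 \right)} + 338290\right) + 69689 = \left(430 + 338290\right) + 69689 = 338720 + 69689 = 408409$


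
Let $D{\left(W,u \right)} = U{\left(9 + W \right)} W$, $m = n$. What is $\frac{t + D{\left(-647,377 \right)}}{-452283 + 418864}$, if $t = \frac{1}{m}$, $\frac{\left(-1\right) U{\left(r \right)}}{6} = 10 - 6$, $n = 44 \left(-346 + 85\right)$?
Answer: $- \frac{178323551}{383783796} \approx -0.46465$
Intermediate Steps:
$n = -11484$ ($n = 44 \left(-261\right) = -11484$)
$U{\left(r \right)} = -24$ ($U{\left(r \right)} = - 6 \left(10 - 6\right) = \left(-6\right) 4 = -24$)
$m = -11484$
$D{\left(W,u \right)} = - 24 W$
$t = - \frac{1}{11484}$ ($t = \frac{1}{-11484} = - \frac{1}{11484} \approx -8.7078 \cdot 10^{-5}$)
$\frac{t + D{\left(-647,377 \right)}}{-452283 + 418864} = \frac{- \frac{1}{11484} - -15528}{-452283 + 418864} = \frac{- \frac{1}{11484} + 15528}{-33419} = \frac{178323551}{11484} \left(- \frac{1}{33419}\right) = - \frac{178323551}{383783796}$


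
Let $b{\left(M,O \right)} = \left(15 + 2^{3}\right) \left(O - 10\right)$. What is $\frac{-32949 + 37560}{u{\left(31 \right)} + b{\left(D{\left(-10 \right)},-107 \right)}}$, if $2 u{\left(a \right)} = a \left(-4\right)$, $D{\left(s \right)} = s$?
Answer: $- \frac{4611}{2753} \approx -1.6749$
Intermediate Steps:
$b{\left(M,O \right)} = -230 + 23 O$ ($b{\left(M,O \right)} = \left(15 + 8\right) \left(-10 + O\right) = 23 \left(-10 + O\right) = -230 + 23 O$)
$u{\left(a \right)} = - 2 a$ ($u{\left(a \right)} = \frac{a \left(-4\right)}{2} = \frac{\left(-4\right) a}{2} = - 2 a$)
$\frac{-32949 + 37560}{u{\left(31 \right)} + b{\left(D{\left(-10 \right)},-107 \right)}} = \frac{-32949 + 37560}{\left(-2\right) 31 + \left(-230 + 23 \left(-107\right)\right)} = \frac{4611}{-62 - 2691} = \frac{4611}{-2753} = 4611 \left(- \frac{1}{2753}\right) = - \frac{4611}{2753}$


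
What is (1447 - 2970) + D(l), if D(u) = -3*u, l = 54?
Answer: -1685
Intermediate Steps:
(1447 - 2970) + D(l) = (1447 - 2970) - 3*54 = -1523 - 162 = -1685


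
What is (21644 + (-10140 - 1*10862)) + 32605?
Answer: 33247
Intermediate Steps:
(21644 + (-10140 - 1*10862)) + 32605 = (21644 + (-10140 - 10862)) + 32605 = (21644 - 21002) + 32605 = 642 + 32605 = 33247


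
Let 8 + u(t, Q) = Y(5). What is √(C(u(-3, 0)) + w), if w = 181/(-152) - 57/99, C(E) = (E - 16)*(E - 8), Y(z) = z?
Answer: √1303511682/2508 ≈ 14.396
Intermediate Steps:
u(t, Q) = -3 (u(t, Q) = -8 + 5 = -3)
C(E) = (-16 + E)*(-8 + E)
w = -8861/5016 (w = 181*(-1/152) - 57*1/99 = -181/152 - 19/33 = -8861/5016 ≈ -1.7665)
√(C(u(-3, 0)) + w) = √((128 + (-3)² - 24*(-3)) - 8861/5016) = √((128 + 9 + 72) - 8861/5016) = √(209 - 8861/5016) = √(1039483/5016) = √1303511682/2508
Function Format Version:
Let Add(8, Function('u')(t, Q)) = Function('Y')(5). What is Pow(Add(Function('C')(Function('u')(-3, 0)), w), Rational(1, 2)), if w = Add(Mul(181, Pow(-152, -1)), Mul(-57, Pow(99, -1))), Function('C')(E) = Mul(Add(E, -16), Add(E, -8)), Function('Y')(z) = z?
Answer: Mul(Rational(1, 2508), Pow(1303511682, Rational(1, 2))) ≈ 14.396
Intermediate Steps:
Function('u')(t, Q) = -3 (Function('u')(t, Q) = Add(-8, 5) = -3)
Function('C')(E) = Mul(Add(-16, E), Add(-8, E))
w = Rational(-8861, 5016) (w = Add(Mul(181, Rational(-1, 152)), Mul(-57, Rational(1, 99))) = Add(Rational(-181, 152), Rational(-19, 33)) = Rational(-8861, 5016) ≈ -1.7665)
Pow(Add(Function('C')(Function('u')(-3, 0)), w), Rational(1, 2)) = Pow(Add(Add(128, Pow(-3, 2), Mul(-24, -3)), Rational(-8861, 5016)), Rational(1, 2)) = Pow(Add(Add(128, 9, 72), Rational(-8861, 5016)), Rational(1, 2)) = Pow(Add(209, Rational(-8861, 5016)), Rational(1, 2)) = Pow(Rational(1039483, 5016), Rational(1, 2)) = Mul(Rational(1, 2508), Pow(1303511682, Rational(1, 2)))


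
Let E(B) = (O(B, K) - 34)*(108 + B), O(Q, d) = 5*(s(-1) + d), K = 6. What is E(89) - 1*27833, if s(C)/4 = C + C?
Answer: -36501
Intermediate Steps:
s(C) = 8*C (s(C) = 4*(C + C) = 4*(2*C) = 8*C)
O(Q, d) = -40 + 5*d (O(Q, d) = 5*(8*(-1) + d) = 5*(-8 + d) = -40 + 5*d)
E(B) = -4752 - 44*B (E(B) = ((-40 + 5*6) - 34)*(108 + B) = ((-40 + 30) - 34)*(108 + B) = (-10 - 34)*(108 + B) = -44*(108 + B) = -4752 - 44*B)
E(89) - 1*27833 = (-4752 - 44*89) - 1*27833 = (-4752 - 3916) - 27833 = -8668 - 27833 = -36501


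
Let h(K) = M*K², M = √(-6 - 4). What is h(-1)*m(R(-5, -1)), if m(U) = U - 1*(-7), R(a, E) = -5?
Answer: 2*I*√10 ≈ 6.3246*I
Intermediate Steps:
M = I*√10 (M = √(-10) = I*√10 ≈ 3.1623*I)
m(U) = 7 + U (m(U) = U + 7 = 7 + U)
h(K) = I*√10*K² (h(K) = (I*√10)*K² = I*√10*K²)
h(-1)*m(R(-5, -1)) = (I*√10*(-1)²)*(7 - 5) = (I*√10*1)*2 = (I*√10)*2 = 2*I*√10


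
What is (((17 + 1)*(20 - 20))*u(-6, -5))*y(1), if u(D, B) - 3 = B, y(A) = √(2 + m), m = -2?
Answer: 0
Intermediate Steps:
y(A) = 0 (y(A) = √(2 - 2) = √0 = 0)
u(D, B) = 3 + B
(((17 + 1)*(20 - 20))*u(-6, -5))*y(1) = (((17 + 1)*(20 - 20))*(3 - 5))*0 = ((18*0)*(-2))*0 = (0*(-2))*0 = 0*0 = 0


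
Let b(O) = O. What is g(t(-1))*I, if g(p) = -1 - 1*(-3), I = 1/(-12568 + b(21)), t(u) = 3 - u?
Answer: -2/12547 ≈ -0.00015940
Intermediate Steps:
I = -1/12547 (I = 1/(-12568 + 21) = 1/(-12547) = -1/12547 ≈ -7.9700e-5)
g(p) = 2 (g(p) = -1 + 3 = 2)
g(t(-1))*I = 2*(-1/12547) = -2/12547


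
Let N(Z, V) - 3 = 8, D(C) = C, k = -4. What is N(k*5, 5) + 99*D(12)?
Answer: 1199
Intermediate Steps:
N(Z, V) = 11 (N(Z, V) = 3 + 8 = 11)
N(k*5, 5) + 99*D(12) = 11 + 99*12 = 11 + 1188 = 1199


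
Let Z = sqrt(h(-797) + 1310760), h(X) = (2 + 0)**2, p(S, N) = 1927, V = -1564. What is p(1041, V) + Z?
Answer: 1927 + 26*sqrt(1939) ≈ 3071.9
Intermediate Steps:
h(X) = 4 (h(X) = 2**2 = 4)
Z = 26*sqrt(1939) (Z = sqrt(4 + 1310760) = sqrt(1310764) = 26*sqrt(1939) ≈ 1144.9)
p(1041, V) + Z = 1927 + 26*sqrt(1939)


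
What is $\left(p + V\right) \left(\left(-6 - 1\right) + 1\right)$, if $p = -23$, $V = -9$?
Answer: $192$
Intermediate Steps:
$\left(p + V\right) \left(\left(-6 - 1\right) + 1\right) = \left(-23 - 9\right) \left(\left(-6 - 1\right) + 1\right) = - 32 \left(-7 + 1\right) = \left(-32\right) \left(-6\right) = 192$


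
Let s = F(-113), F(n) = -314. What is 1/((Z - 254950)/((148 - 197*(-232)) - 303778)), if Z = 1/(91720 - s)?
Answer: 23737961484/23464068299 ≈ 1.0117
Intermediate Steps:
s = -314
Z = 1/92034 (Z = 1/(91720 - 1*(-314)) = 1/(91720 + 314) = 1/92034 ≈ 1.0866e-5)
1/((Z - 254950)/((148 - 197*(-232)) - 303778)) = 1/((1/92034 - 254950)/((148 - 197*(-232)) - 303778)) = 1/(-23464068299/(92034*((148 + 45704) - 303778))) = 1/(-23464068299/(92034*(45852 - 303778))) = 1/(-23464068299/92034/(-257926)) = 1/(-23464068299/92034*(-1/257926)) = 1/(23464068299/23737961484) = 23737961484/23464068299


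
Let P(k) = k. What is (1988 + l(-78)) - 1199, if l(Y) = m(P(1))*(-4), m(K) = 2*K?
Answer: 781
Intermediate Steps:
l(Y) = -8 (l(Y) = (2*1)*(-4) = 2*(-4) = -8)
(1988 + l(-78)) - 1199 = (1988 - 8) - 1199 = 1980 - 1199 = 781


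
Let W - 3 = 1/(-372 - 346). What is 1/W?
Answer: 718/2153 ≈ 0.33349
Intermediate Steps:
W = 2153/718 (W = 3 + 1/(-372 - 346) = 3 + 1/(-718) = 3 - 1/718 = 2153/718 ≈ 2.9986)
1/W = 1/(2153/718) = 718/2153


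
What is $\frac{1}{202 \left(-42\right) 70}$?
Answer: $- \frac{1}{593880} \approx -1.6838 \cdot 10^{-6}$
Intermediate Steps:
$\frac{1}{202 \left(-42\right) 70} = \frac{1}{\left(-8484\right) 70} = \frac{1}{-593880} = - \frac{1}{593880}$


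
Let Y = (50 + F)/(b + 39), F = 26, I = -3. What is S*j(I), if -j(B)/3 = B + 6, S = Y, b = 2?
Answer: -684/41 ≈ -16.683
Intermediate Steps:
Y = 76/41 (Y = (50 + 26)/(2 + 39) = 76/41 ≈ 1.8537)
S = 76/41 ≈ 1.8537
j(B) = -18 - 3*B (j(B) = -3*(B + 6) = -3*(6 + B) = -18 - 3*B)
S*j(I) = 76*(-18 - 3*(-3))/41 = 76*(-18 + 9)/41 = (76/41)*(-9) = -684/41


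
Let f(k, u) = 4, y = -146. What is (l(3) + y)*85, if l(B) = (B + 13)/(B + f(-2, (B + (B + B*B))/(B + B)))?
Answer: -85510/7 ≈ -12216.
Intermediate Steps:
l(B) = (13 + B)/(4 + B) (l(B) = (B + 13)/(B + 4) = (13 + B)/(4 + B))
(l(3) + y)*85 = ((13 + 3)/(4 + 3) - 146)*85 = (16/7 - 146)*85 = -1006/7*85 = -85510/7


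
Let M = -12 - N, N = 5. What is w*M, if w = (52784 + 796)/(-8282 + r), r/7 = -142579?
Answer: 3196/3531 ≈ 0.90513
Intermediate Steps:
r = -998053 (r = 7*(-142579) = -998053)
w = -188/3531 (w = (52784 + 796)/(-8282 - 998053) = 53580/(-1006335) = 53580*(-1/1006335) = -188/3531 ≈ -0.053243)
M = -17 (M = -12 - 1*5 = -12 - 5 = -17)
w*M = -188/3531*(-17) = 3196/3531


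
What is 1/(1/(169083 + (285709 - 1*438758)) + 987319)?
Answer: 16034/15830672847 ≈ 1.0128e-6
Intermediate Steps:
1/(1/(169083 + (285709 - 1*438758)) + 987319) = 1/(1/(169083 + (285709 - 438758)) + 987319) = 1/(1/(169083 - 153049) + 987319) = 1/(1/16034 + 987319) = 1/(15830672847/16034) = 16034/15830672847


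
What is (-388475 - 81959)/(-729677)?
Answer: 11474/17797 ≈ 0.64472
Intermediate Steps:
(-388475 - 81959)/(-729677) = -470434*(-1/729677) = 11474/17797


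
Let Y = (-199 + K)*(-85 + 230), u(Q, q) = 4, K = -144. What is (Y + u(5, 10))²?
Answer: 2473172361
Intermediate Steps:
Y = -49735 (Y = (-199 - 144)*(-85 + 230) = -343*145 = -49735)
(Y + u(5, 10))² = (-49735 + 4)² = (-49731)² = 2473172361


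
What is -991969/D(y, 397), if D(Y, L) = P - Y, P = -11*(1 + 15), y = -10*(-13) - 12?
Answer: 991969/294 ≈ 3374.0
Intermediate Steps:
y = 118 (y = 130 - 12 = 118)
P = -176 (P = -11*16 = -176)
D(Y, L) = -176 - Y
-991969/D(y, 397) = -991969/(-176 - 1*118) = -991969/(-176 - 118) = -991969/(-294) = -991969*(-1/294) = 991969/294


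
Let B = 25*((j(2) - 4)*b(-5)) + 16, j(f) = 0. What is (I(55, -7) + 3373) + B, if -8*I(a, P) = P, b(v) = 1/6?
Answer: 80957/24 ≈ 3373.2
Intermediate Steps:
b(v) = 1/6 (b(v) = 1*(1/6) = 1/6)
I(a, P) = -P/8
B = -2/3 (B = 25*((0 - 4)*(1/6)) + 16 = 25*(-4*1/6) + 16 = 25*(-2/3) + 16 = -50/3 + 16 = -2/3 ≈ -0.66667)
(I(55, -7) + 3373) + B = (-1/8*(-7) + 3373) - 2/3 = (7/8 + 3373) - 2/3 = 26991/8 - 2/3 = 80957/24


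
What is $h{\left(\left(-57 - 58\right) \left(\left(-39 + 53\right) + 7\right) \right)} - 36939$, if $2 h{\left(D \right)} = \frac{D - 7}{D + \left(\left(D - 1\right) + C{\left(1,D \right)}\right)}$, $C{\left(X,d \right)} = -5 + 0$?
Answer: $- \frac{178635793}{4836} \approx -36939.0$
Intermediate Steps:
$C{\left(X,d \right)} = -5$
$h{\left(D \right)} = \frac{-7 + D}{2 \left(-6 + 2 D\right)}$ ($h{\left(D \right)} = \frac{\left(D - 7\right) \frac{1}{D + \left(\left(D - 1\right) - 5\right)}}{2} = \frac{\left(-7 + D\right) \frac{1}{D + \left(\left(-1 + D\right) - 5\right)}}{2} = \frac{\left(-7 + D\right) \frac{1}{D + \left(-6 + D\right)}}{2} = \frac{\left(-7 + D\right) \frac{1}{-6 + 2 D}}{2} = \frac{\frac{1}{-6 + 2 D} \left(-7 + D\right)}{2} = \frac{-7 + D}{2 \left(-6 + 2 D\right)}$)
$h{\left(\left(-57 - 58\right) \left(\left(-39 + 53\right) + 7\right) \right)} - 36939 = \frac{-7 + \left(-57 - 58\right) \left(\left(-39 + 53\right) + 7\right)}{4 \left(-3 + \left(-57 - 58\right) \left(\left(-39 + 53\right) + 7\right)\right)} - 36939 = \frac{-7 - 115 \left(14 + 7\right)}{4 \left(-3 - 115 \left(14 + 7\right)\right)} - 36939 = \frac{-7 - 2415}{4 \left(-3 - 2415\right)} - 36939 = \frac{1}{4} \frac{1}{-2418} \left(-2422\right) - 36939 = \frac{1}{4} \left(- \frac{1}{2418}\right) \left(-2422\right) - 36939 = \frac{1211}{4836} - 36939 = - \frac{178635793}{4836}$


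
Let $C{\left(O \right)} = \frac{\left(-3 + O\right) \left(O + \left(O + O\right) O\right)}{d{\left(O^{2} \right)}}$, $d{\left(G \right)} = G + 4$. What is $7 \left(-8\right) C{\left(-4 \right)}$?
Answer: $\frac{2744}{5} \approx 548.8$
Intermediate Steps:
$d{\left(G \right)} = 4 + G$
$C{\left(O \right)} = \frac{\left(-3 + O\right) \left(O + 2 O^{2}\right)}{4 + O^{2}}$ ($C{\left(O \right)} = \frac{\left(-3 + O\right) \left(O + \left(O + O\right) O\right)}{4 + O^{2}} = \frac{\left(-3 + O\right) \left(O + 2 O O\right)}{4 + O^{2}} = \frac{\left(-3 + O\right) \left(O + 2 O^{2}\right)}{4 + O^{2}}$)
$7 \left(-8\right) C{\left(-4 \right)} = 7 \left(-8\right) \left(- \frac{4 \left(-3 - -20 + 2 \left(-4\right)^{2}\right)}{4 + \left(-4\right)^{2}}\right) = - 56 \left(- \frac{4 \left(-3 + 20 + 2 \cdot 16\right)}{4 + 16}\right) = - 56 \left(- \frac{4 \left(-3 + 20 + 32\right)}{20}\right) = - 56 \left(\left(-4\right) \frac{1}{20} \cdot 49\right) = \left(-56\right) \left(- \frac{49}{5}\right) = \frac{2744}{5}$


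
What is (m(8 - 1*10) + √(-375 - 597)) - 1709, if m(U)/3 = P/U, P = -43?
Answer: -3289/2 + 18*I*√3 ≈ -1644.5 + 31.177*I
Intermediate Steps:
m(U) = -129/U (m(U) = 3*(-43/U) = -129/U)
(m(8 - 1*10) + √(-375 - 597)) - 1709 = (-129/(8 - 1*10) + √(-375 - 597)) - 1709 = (-129/(8 - 10) + √(-972)) - 1709 = (-129/(-2) + 18*I*√3) - 1709 = (-129*(-½) + 18*I*√3) - 1709 = (129/2 + 18*I*√3) - 1709 = -3289/2 + 18*I*√3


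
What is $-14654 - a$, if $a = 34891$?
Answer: $-49545$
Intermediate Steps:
$-14654 - a = -14654 - 34891 = -49545$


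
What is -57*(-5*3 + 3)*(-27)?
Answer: -18468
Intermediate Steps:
-57*(-5*3 + 3)*(-27) = -57*(-15 + 3)*(-27) = -57*(-12)*(-27) = 684*(-27) = -18468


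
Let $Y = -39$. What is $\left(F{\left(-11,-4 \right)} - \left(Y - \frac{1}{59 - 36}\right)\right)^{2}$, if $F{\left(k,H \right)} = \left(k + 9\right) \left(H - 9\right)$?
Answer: $\frac{2238016}{529} \approx 4230.7$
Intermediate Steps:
$F{\left(k,H \right)} = \left(-9 + H\right) \left(9 + k\right)$ ($F{\left(k,H \right)} = \left(9 + k\right) \left(-9 + H\right) = \left(-9 + H\right) \left(9 + k\right)$)
$\left(F{\left(-11,-4 \right)} - \left(Y - \frac{1}{59 - 36}\right)\right)^{2} = \left(\left(-81 - -99 + 9 \left(-4\right) - -44\right) + \left(\frac{1}{59 - 36} - -39\right)\right)^{2} = \left(\left(-81 + 99 - 36 + 44\right) + \left(\frac{1}{23} + 39\right)\right)^{2} = \left(26 + \left(\frac{1}{23} + 39\right)\right)^{2} = \left(26 + \frac{898}{23}\right)^{2} = \left(\frac{1496}{23}\right)^{2} = \frac{2238016}{529}$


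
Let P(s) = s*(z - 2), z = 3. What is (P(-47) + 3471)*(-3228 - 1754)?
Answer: -17058368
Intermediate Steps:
P(s) = s (P(s) = s*(3 - 2) = s*1 = s)
(P(-47) + 3471)*(-3228 - 1754) = (-47 + 3471)*(-3228 - 1754) = 3424*(-4982) = -17058368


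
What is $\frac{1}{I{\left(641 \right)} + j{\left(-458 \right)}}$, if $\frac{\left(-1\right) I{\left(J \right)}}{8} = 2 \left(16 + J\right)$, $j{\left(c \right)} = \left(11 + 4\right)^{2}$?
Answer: $- \frac{1}{10287} \approx -9.721 \cdot 10^{-5}$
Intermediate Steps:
$j{\left(c \right)} = 225$ ($j{\left(c \right)} = 15^{2} = 225$)
$I{\left(J \right)} = -256 - 16 J$ ($I{\left(J \right)} = - 8 \cdot 2 \left(16 + J\right) = - 8 \left(32 + 2 J\right) = -256 - 16 J$)
$\frac{1}{I{\left(641 \right)} + j{\left(-458 \right)}} = \frac{1}{\left(-256 - 10256\right) + 225} = \frac{1}{-10512 + 225} = \frac{1}{-10287} = - \frac{1}{10287}$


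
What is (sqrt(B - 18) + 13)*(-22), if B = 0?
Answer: -286 - 66*I*sqrt(2) ≈ -286.0 - 93.338*I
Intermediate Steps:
(sqrt(B - 18) + 13)*(-22) = (sqrt(0 - 18) + 13)*(-22) = (sqrt(-18) + 13)*(-22) = (3*I*sqrt(2) + 13)*(-22) = (13 + 3*I*sqrt(2))*(-22) = -286 - 66*I*sqrt(2)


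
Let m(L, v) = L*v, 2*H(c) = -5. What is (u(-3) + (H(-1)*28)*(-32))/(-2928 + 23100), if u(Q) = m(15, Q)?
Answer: 2195/20172 ≈ 0.10881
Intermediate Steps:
H(c) = -5/2 (H(c) = (½)*(-5) = -5/2)
u(Q) = 15*Q
(u(-3) + (H(-1)*28)*(-32))/(-2928 + 23100) = (15*(-3) - 5/2*28*(-32))/(-2928 + 23100) = (-45 - 70*(-32))/20172 = (-45 + 2240)*(1/20172) = 2195*(1/20172) = 2195/20172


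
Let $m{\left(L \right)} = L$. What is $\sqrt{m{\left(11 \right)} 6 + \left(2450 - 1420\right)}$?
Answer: $2 \sqrt{274} \approx 33.106$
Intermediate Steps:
$\sqrt{m{\left(11 \right)} 6 + \left(2450 - 1420\right)} = \sqrt{11 \cdot 6 + \left(2450 - 1420\right)} = \sqrt{66 + 1030} = \sqrt{1096} = 2 \sqrt{274}$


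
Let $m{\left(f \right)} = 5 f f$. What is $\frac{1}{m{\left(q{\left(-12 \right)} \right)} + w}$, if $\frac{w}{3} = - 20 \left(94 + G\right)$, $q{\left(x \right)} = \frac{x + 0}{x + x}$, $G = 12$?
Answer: $- \frac{4}{25435} \approx -0.00015726$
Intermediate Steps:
$q{\left(x \right)} = \frac{1}{2}$ ($q{\left(x \right)} = \frac{x}{2 x} = x \frac{1}{2 x} = \frac{1}{2}$)
$m{\left(f \right)} = 5 f^{2}$
$w = -6360$ ($w = 3 \left(- 20 \left(94 + 12\right)\right) = 3 \left(\left(-20\right) 106\right) = 3 \left(-2120\right) = -6360$)
$\frac{1}{m{\left(q{\left(-12 \right)} \right)} + w} = \frac{1}{\frac{5}{4} - 6360} = \frac{1}{- \frac{25435}{4}} = - \frac{4}{25435}$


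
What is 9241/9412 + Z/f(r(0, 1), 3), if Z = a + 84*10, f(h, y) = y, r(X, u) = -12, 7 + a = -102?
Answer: 6907895/28236 ≈ 244.65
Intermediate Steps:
a = -109 (a = -7 - 102 = -109)
Z = 731 (Z = -109 + 84*10 = -109 + 840 = 731)
9241/9412 + Z/f(r(0, 1), 3) = 9241/9412 + 731/3 = 6907895/28236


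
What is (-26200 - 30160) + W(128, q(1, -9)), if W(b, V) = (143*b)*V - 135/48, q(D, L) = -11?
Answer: -4123309/16 ≈ -2.5771e+5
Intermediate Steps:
W(b, V) = -45/16 + 143*V*b (W(b, V) = 143*V*b - 135*1/48 = 143*V*b - 45/16 = -45/16 + 143*V*b)
(-26200 - 30160) + W(128, q(1, -9)) = (-26200 - 30160) + (-45/16 + 143*(-11)*128) = -56360 + (-45/16 - 201344) = -56360 - 3221549/16 = -4123309/16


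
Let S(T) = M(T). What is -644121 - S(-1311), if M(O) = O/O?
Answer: -644122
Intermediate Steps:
M(O) = 1
S(T) = 1
-644121 - S(-1311) = -644121 - 1*1 = -644121 - 1 = -644122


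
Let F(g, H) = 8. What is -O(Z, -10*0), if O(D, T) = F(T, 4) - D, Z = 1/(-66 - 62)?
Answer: -1025/128 ≈ -8.0078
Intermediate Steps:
Z = -1/128 (Z = 1/(-128) = -1/128 ≈ -0.0078125)
O(D, T) = 8 - D
-O(Z, -10*0) = -(8 - 1*(-1/128)) = -(8 + 1/128) = -1*1025/128 = -1025/128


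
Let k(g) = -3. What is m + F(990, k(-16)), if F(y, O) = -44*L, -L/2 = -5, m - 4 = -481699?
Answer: -482135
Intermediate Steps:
m = -481695 (m = 4 - 481699 = -481695)
L = 10 (L = -2*(-5) = 10)
F(y, O) = -440 (F(y, O) = -44*10 = -440)
m + F(990, k(-16)) = -481695 - 440 = -482135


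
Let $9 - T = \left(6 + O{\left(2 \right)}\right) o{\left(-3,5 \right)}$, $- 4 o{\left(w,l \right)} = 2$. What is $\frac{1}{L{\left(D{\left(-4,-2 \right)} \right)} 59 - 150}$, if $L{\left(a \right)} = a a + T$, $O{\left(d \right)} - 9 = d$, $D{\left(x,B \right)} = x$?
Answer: $\frac{2}{3653} \approx 0.00054749$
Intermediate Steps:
$O{\left(d \right)} = 9 + d$
$o{\left(w,l \right)} = - \frac{1}{2}$ ($o{\left(w,l \right)} = \left(- \frac{1}{4}\right) 2 = - \frac{1}{2}$)
$T = \frac{35}{2}$ ($T = 9 - \left(6 + \left(9 + 2\right)\right) \left(- \frac{1}{2}\right) = 9 - \left(6 + 11\right) \left(- \frac{1}{2}\right) = 9 - 17 \left(- \frac{1}{2}\right) = 9 - - \frac{17}{2} = 9 + \frac{17}{2} = \frac{35}{2} \approx 17.5$)
$L{\left(a \right)} = \frac{35}{2} + a^{2}$ ($L{\left(a \right)} = a a + \frac{35}{2} = a^{2} + \frac{35}{2} = \frac{35}{2} + a^{2}$)
$\frac{1}{L{\left(D{\left(-4,-2 \right)} \right)} 59 - 150} = \frac{1}{\left(\frac{35}{2} + \left(-4\right)^{2}\right) 59 - 150} = \frac{1}{\left(\frac{35}{2} + 16\right) 59 - 150} = \frac{1}{\frac{67}{2} \cdot 59 - 150} = \frac{1}{\frac{3953}{2} - 150} = \frac{1}{\frac{3653}{2}} = \frac{2}{3653}$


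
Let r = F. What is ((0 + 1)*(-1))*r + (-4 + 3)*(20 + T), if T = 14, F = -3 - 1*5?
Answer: -26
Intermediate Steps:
F = -8 (F = -3 - 5 = -8)
r = -8
((0 + 1)*(-1))*r + (-4 + 3)*(20 + T) = ((0 + 1)*(-1))*(-8) + (-4 + 3)*(20 + 14) = (1*(-1))*(-8) - 1*34 = -1*(-8) - 34 = 8 - 34 = -26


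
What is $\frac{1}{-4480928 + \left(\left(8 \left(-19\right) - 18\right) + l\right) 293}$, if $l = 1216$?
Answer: $- \frac{1}{4174450} \approx -2.3955 \cdot 10^{-7}$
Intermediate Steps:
$\frac{1}{-4480928 + \left(\left(8 \left(-19\right) - 18\right) + l\right) 293} = \frac{1}{-4480928 + \left(\left(8 \left(-19\right) - 18\right) + 1216\right) 293} = \frac{1}{-4480928 + \left(\left(-152 - 18\right) + 1216\right) 293} = \frac{1}{-4480928 + \left(-170 + 1216\right) 293} = \frac{1}{-4480928 + 1046 \cdot 293} = \frac{1}{-4480928 + 306478} = \frac{1}{-4174450} = - \frac{1}{4174450}$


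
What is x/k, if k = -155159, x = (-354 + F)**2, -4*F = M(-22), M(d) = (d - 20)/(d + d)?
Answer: -971755929/1201551296 ≈ -0.80875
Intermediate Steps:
M(d) = (-20 + d)/(2*d) (M(d) = (-20 + d)/((2*d)) = (-20 + d)*(1/(2*d)) = (-20 + d)/(2*d))
F = -21/88 (F = -(-20 - 22)/(8*(-22)) = -(-1)*(-42)/(8*22) = -1/4*21/22 = -21/88 ≈ -0.23864)
x = 971755929/7744 (x = (-354 - 21/88)**2 = (-31173/88)**2 = 971755929/7744 ≈ 1.2549e+5)
x/k = (971755929/7744)/(-155159) = (971755929/7744)*(-1/155159) = -971755929/1201551296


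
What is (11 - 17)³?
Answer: -216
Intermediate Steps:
(11 - 17)³ = (-6)³ = -216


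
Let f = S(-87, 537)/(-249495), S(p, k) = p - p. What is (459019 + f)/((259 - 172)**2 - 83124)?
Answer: -459019/75555 ≈ -6.0753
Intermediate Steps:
S(p, k) = 0
f = 0 (f = 0/(-249495) = 0*(-1/249495) = 0)
(459019 + f)/((259 - 172)**2 - 83124) = (459019 + 0)/((259 - 172)**2 - 83124) = 459019/(87**2 - 83124) = 459019/(7569 - 83124) = 459019/(-75555) = 459019*(-1/75555) = -459019/75555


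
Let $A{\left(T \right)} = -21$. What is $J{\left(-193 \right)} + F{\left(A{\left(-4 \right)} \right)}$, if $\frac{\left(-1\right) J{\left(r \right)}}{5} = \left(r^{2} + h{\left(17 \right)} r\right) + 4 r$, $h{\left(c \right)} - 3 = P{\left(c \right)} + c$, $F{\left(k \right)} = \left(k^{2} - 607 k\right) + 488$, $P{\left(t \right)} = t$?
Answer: $-133004$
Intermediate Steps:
$F{\left(k \right)} = 488 + k^{2} - 607 k$
$h{\left(c \right)} = 3 + 2 c$ ($h{\left(c \right)} = 3 + \left(c + c\right) = 3 + 2 c$)
$J{\left(r \right)} = - 205 r - 5 r^{2}$ ($J{\left(r \right)} = - 5 \left(\left(r^{2} + \left(3 + 2 \cdot 17\right) r\right) + 4 r\right) = - 5 \left(\left(r^{2} + \left(3 + 34\right) r\right) + 4 r\right) = - 5 \left(\left(r^{2} + 37 r\right) + 4 r\right) = - 5 \left(r^{2} + 41 r\right) = - 205 r - 5 r^{2}$)
$J{\left(-193 \right)} + F{\left(A{\left(-4 \right)} \right)} = \left(-5\right) \left(-193\right) \left(41 - 193\right) + \left(488 + \left(-21\right)^{2} - -12747\right) = \left(-5\right) \left(-193\right) \left(-152\right) + \left(488 + 441 + 12747\right) = -146680 + 13676 = -133004$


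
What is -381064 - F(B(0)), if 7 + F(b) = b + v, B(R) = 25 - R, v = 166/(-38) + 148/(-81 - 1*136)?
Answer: -1571180263/4123 ≈ -3.8108e+5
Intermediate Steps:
v = -20823/4123 (v = 166*(-1/38) + 148/(-81 - 136) = -83/19 + 148/(-217) = -83/19 + 148*(-1/217) = -83/19 - 148/217 = -20823/4123 ≈ -5.0504)
F(b) = -49684/4123 + b (F(b) = -7 + (b - 20823/4123) = -7 + (-20823/4123 + b) = -49684/4123 + b)
-381064 - F(B(0)) = -381064 - (-49684/4123 + (25 - 1*0)) = -381064 - (-49684/4123 + (25 + 0)) = -381064 - (-49684/4123 + 25) = -381064 - 1*53391/4123 = -381064 - 53391/4123 = -1571180263/4123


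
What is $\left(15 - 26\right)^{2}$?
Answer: $121$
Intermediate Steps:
$\left(15 - 26\right)^{2} = \left(-11\right)^{2} = 121$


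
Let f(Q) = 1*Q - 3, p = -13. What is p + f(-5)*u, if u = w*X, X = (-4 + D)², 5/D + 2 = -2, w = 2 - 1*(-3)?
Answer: -2231/2 ≈ -1115.5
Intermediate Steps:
w = 5 (w = 2 + 3 = 5)
D = -5/4 (D = 5/(-2 - 2) = 5/(-4) = 5*(-¼) = -5/4 ≈ -1.2500)
X = 441/16 (X = (-4 - 5/4)² = (-21/4)² = 441/16 ≈ 27.563)
f(Q) = -3 + Q (f(Q) = Q - 3 = -3 + Q)
u = 2205/16 (u = 5*(441/16) = 2205/16 ≈ 137.81)
p + f(-5)*u = -13 + (-3 - 5)*(2205/16) = -13 - 8*2205/16 = -13 - 2205/2 = -2231/2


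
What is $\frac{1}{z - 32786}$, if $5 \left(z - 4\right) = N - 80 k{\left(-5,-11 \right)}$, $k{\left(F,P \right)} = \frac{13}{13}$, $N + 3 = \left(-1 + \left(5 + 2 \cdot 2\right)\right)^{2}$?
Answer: $- \frac{5}{163929} \approx -3.0501 \cdot 10^{-5}$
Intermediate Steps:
$N = 61$ ($N = -3 + \left(-1 + \left(5 + 2 \cdot 2\right)\right)^{2} = -3 + \left(-1 + \left(5 + 4\right)\right)^{2} = -3 + \left(-1 + 9\right)^{2} = -3 + 8^{2} = -3 + 64 = 61$)
$k{\left(F,P \right)} = 1$ ($k{\left(F,P \right)} = 13 \cdot \frac{1}{13} = 1$)
$z = \frac{1}{5}$ ($z = 4 + \frac{61 - 80}{5} = 4 + \frac{1}{5} \left(-19\right) = 4 - \frac{19}{5} = \frac{1}{5} \approx 0.2$)
$\frac{1}{z - 32786} = \frac{1}{\frac{1}{5} - 32786} = \frac{1}{- \frac{163929}{5}} = - \frac{5}{163929}$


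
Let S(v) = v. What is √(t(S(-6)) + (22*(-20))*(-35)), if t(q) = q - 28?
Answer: √15366 ≈ 123.96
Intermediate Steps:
t(q) = -28 + q
√(t(S(-6)) + (22*(-20))*(-35)) = √((-28 - 6) + (22*(-20))*(-35)) = √(-34 - 440*(-35)) = √(-34 + 15400) = √15366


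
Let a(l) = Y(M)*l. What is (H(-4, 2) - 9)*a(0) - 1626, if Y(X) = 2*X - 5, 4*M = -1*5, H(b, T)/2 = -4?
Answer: -1626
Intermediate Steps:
H(b, T) = -8 (H(b, T) = 2*(-4) = -8)
M = -5/4 (M = (-1*5)/4 = (¼)*(-5) = -5/4 ≈ -1.2500)
Y(X) = -5 + 2*X
a(l) = -15*l/2 (a(l) = (-5 + 2*(-5/4))*l = (-5 - 5/2)*l = -15*l/2)
(H(-4, 2) - 9)*a(0) - 1626 = (-8 - 9)*(-15/2*0) - 1626 = -17*0 - 1626 = 0 - 1626 = -1626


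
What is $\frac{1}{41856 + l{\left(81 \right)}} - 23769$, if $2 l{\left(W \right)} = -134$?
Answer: $- \frac{993282740}{41789} \approx -23769.0$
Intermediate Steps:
$l{\left(W \right)} = -67$ ($l{\left(W \right)} = \frac{1}{2} \left(-134\right) = -67$)
$\frac{1}{41856 + l{\left(81 \right)}} - 23769 = \frac{1}{41856 - 67} - 23769 = \frac{1}{41789} - 23769 = - \frac{993282740}{41789}$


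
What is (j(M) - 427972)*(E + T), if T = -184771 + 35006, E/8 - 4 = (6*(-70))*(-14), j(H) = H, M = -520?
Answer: 44003128956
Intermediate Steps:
E = 47072 (E = 32 + 8*((6*(-70))*(-14)) = 32 + 8*(-420*(-14)) = 32 + 8*5880 = 32 + 47040 = 47072)
T = -149765
(j(M) - 427972)*(E + T) = (-520 - 427972)*(47072 - 149765) = -428492*(-102693) = 44003128956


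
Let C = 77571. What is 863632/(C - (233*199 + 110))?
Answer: 61688/2221 ≈ 27.775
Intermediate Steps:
863632/(C - (233*199 + 110)) = 863632/(77571 - (233*199 + 110)) = 863632/(77571 - (46367 + 110)) = 863632/(77571 - 1*46477) = 863632/(77571 - 46477) = 863632/31094 = 863632*(1/31094) = 61688/2221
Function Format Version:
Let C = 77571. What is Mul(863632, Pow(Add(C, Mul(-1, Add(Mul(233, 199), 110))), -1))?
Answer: Rational(61688, 2221) ≈ 27.775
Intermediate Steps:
Mul(863632, Pow(Add(C, Mul(-1, Add(Mul(233, 199), 110))), -1)) = Mul(863632, Pow(Add(77571, Mul(-1, Add(Mul(233, 199), 110))), -1)) = Mul(863632, Pow(Add(77571, Mul(-1, Add(46367, 110))), -1)) = Mul(863632, Pow(Add(77571, Mul(-1, 46477)), -1)) = Mul(863632, Pow(Add(77571, -46477), -1)) = Mul(863632, Pow(31094, -1)) = Mul(863632, Rational(1, 31094)) = Rational(61688, 2221)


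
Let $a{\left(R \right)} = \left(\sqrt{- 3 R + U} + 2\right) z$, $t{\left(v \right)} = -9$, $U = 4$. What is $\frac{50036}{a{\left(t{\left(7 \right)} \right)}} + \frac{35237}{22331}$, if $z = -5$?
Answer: $\frac{2239464827}{3014685} - \frac{50036 \sqrt{31}}{135} \approx -1320.8$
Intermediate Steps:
$a{\left(R \right)} = -10 - 5 \sqrt{4 - 3 R}$ ($a{\left(R \right)} = \left(\sqrt{- 3 R + 4} + 2\right) \left(-5\right) = \left(\sqrt{4 - 3 R} + 2\right) \left(-5\right) = \left(2 + \sqrt{4 - 3 R}\right) \left(-5\right) = -10 - 5 \sqrt{4 - 3 R}$)
$\frac{50036}{a{\left(t{\left(7 \right)} \right)}} + \frac{35237}{22331} = \frac{50036}{-10 - 5 \sqrt{4 - -27}} + \frac{35237}{22331} = \frac{50036}{-10 - 5 \sqrt{4 + 27}} + 35237 \cdot \frac{1}{22331} = \frac{50036}{-10 - 5 \sqrt{31}} + \frac{35237}{22331} = \frac{35237}{22331} + \frac{50036}{-10 - 5 \sqrt{31}}$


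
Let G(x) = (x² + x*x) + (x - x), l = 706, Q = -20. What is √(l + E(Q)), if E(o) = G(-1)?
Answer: 2*√177 ≈ 26.608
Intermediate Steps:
G(x) = 2*x² (G(x) = (x² + x²) + 0 = 2*x² + 0 = 2*x²)
E(o) = 2 (E(o) = 2*(-1)² = 2*1 = 2)
√(l + E(Q)) = √(706 + 2) = √708 = 2*√177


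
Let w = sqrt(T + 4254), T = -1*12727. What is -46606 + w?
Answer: -46606 + I*sqrt(8473) ≈ -46606.0 + 92.049*I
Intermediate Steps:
T = -12727
w = I*sqrt(8473) (w = sqrt(-12727 + 4254) = sqrt(-8473) = I*sqrt(8473) ≈ 92.049*I)
-46606 + w = -46606 + I*sqrt(8473)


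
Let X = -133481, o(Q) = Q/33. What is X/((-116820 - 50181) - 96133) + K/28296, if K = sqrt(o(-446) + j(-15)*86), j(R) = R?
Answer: 133481/263134 + I*sqrt(354882)/466884 ≈ 0.50727 + 0.0012759*I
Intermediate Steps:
o(Q) = Q/33 (o(Q) = Q*(1/33) = Q/33)
K = 2*I*sqrt(354882)/33 (K = sqrt((1/33)*(-446) - 15*86) = sqrt(-446/33 - 1290) = sqrt(-43016/33) = 2*I*sqrt(354882)/33 ≈ 36.104*I)
X/((-116820 - 50181) - 96133) + K/28296 = -133481/((-116820 - 50181) - 96133) + (2*I*sqrt(354882)/33)/28296 = -133481/(-167001 - 96133) + (2*I*sqrt(354882)/33)*(1/28296) = -133481/(-263134) + I*sqrt(354882)/466884 = -133481*(-1/263134) + I*sqrt(354882)/466884 = 133481/263134 + I*sqrt(354882)/466884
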